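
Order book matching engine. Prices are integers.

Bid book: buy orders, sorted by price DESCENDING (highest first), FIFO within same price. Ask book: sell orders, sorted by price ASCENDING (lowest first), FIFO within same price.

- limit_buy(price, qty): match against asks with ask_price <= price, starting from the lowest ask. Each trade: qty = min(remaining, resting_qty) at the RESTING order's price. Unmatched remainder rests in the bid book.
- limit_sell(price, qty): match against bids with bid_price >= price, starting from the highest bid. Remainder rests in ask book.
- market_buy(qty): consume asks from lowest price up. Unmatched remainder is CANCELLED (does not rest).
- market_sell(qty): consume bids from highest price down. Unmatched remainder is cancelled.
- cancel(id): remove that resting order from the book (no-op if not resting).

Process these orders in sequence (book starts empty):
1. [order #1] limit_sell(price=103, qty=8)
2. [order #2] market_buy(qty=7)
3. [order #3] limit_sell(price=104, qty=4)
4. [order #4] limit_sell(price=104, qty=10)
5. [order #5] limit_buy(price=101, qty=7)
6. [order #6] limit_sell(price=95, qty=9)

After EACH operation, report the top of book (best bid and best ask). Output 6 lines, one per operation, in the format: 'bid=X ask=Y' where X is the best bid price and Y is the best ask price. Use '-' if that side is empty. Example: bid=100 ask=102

After op 1 [order #1] limit_sell(price=103, qty=8): fills=none; bids=[-] asks=[#1:8@103]
After op 2 [order #2] market_buy(qty=7): fills=#2x#1:7@103; bids=[-] asks=[#1:1@103]
After op 3 [order #3] limit_sell(price=104, qty=4): fills=none; bids=[-] asks=[#1:1@103 #3:4@104]
After op 4 [order #4] limit_sell(price=104, qty=10): fills=none; bids=[-] asks=[#1:1@103 #3:4@104 #4:10@104]
After op 5 [order #5] limit_buy(price=101, qty=7): fills=none; bids=[#5:7@101] asks=[#1:1@103 #3:4@104 #4:10@104]
After op 6 [order #6] limit_sell(price=95, qty=9): fills=#5x#6:7@101; bids=[-] asks=[#6:2@95 #1:1@103 #3:4@104 #4:10@104]

Answer: bid=- ask=103
bid=- ask=103
bid=- ask=103
bid=- ask=103
bid=101 ask=103
bid=- ask=95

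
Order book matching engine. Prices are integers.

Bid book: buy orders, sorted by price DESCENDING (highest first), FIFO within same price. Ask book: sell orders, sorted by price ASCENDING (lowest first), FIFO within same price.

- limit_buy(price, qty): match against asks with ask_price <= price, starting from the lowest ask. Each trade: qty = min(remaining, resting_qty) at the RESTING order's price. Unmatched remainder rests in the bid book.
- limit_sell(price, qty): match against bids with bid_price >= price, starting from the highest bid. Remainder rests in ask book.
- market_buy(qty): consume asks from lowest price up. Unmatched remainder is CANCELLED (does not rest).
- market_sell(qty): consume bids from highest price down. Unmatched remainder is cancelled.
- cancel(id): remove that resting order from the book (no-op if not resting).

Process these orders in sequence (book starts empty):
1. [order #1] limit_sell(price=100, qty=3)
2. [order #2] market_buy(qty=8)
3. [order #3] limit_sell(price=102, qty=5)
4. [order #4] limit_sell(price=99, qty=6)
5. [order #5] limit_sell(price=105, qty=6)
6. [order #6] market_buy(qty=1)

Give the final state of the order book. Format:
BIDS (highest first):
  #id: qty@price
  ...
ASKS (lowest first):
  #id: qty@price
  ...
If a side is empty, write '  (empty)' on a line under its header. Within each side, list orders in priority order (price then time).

Answer: BIDS (highest first):
  (empty)
ASKS (lowest first):
  #4: 5@99
  #3: 5@102
  #5: 6@105

Derivation:
After op 1 [order #1] limit_sell(price=100, qty=3): fills=none; bids=[-] asks=[#1:3@100]
After op 2 [order #2] market_buy(qty=8): fills=#2x#1:3@100; bids=[-] asks=[-]
After op 3 [order #3] limit_sell(price=102, qty=5): fills=none; bids=[-] asks=[#3:5@102]
After op 4 [order #4] limit_sell(price=99, qty=6): fills=none; bids=[-] asks=[#4:6@99 #3:5@102]
After op 5 [order #5] limit_sell(price=105, qty=6): fills=none; bids=[-] asks=[#4:6@99 #3:5@102 #5:6@105]
After op 6 [order #6] market_buy(qty=1): fills=#6x#4:1@99; bids=[-] asks=[#4:5@99 #3:5@102 #5:6@105]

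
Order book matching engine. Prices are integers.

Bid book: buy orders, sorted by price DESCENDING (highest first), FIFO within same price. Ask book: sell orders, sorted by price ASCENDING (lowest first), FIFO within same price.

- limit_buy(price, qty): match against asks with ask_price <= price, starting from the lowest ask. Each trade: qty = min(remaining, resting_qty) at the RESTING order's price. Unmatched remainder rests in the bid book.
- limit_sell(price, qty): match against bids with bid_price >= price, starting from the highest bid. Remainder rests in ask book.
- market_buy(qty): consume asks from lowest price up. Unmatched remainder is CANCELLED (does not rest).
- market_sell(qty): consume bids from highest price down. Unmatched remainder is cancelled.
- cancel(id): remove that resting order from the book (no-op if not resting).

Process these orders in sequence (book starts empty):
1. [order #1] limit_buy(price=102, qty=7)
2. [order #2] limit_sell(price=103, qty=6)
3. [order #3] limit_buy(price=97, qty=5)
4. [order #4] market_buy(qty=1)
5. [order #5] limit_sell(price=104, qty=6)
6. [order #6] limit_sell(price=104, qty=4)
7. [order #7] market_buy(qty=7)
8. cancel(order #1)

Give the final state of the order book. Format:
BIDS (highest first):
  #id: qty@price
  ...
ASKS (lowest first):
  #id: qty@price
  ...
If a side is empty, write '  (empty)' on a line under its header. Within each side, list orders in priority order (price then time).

Answer: BIDS (highest first):
  #3: 5@97
ASKS (lowest first):
  #5: 4@104
  #6: 4@104

Derivation:
After op 1 [order #1] limit_buy(price=102, qty=7): fills=none; bids=[#1:7@102] asks=[-]
After op 2 [order #2] limit_sell(price=103, qty=6): fills=none; bids=[#1:7@102] asks=[#2:6@103]
After op 3 [order #3] limit_buy(price=97, qty=5): fills=none; bids=[#1:7@102 #3:5@97] asks=[#2:6@103]
After op 4 [order #4] market_buy(qty=1): fills=#4x#2:1@103; bids=[#1:7@102 #3:5@97] asks=[#2:5@103]
After op 5 [order #5] limit_sell(price=104, qty=6): fills=none; bids=[#1:7@102 #3:5@97] asks=[#2:5@103 #5:6@104]
After op 6 [order #6] limit_sell(price=104, qty=4): fills=none; bids=[#1:7@102 #3:5@97] asks=[#2:5@103 #5:6@104 #6:4@104]
After op 7 [order #7] market_buy(qty=7): fills=#7x#2:5@103 #7x#5:2@104; bids=[#1:7@102 #3:5@97] asks=[#5:4@104 #6:4@104]
After op 8 cancel(order #1): fills=none; bids=[#3:5@97] asks=[#5:4@104 #6:4@104]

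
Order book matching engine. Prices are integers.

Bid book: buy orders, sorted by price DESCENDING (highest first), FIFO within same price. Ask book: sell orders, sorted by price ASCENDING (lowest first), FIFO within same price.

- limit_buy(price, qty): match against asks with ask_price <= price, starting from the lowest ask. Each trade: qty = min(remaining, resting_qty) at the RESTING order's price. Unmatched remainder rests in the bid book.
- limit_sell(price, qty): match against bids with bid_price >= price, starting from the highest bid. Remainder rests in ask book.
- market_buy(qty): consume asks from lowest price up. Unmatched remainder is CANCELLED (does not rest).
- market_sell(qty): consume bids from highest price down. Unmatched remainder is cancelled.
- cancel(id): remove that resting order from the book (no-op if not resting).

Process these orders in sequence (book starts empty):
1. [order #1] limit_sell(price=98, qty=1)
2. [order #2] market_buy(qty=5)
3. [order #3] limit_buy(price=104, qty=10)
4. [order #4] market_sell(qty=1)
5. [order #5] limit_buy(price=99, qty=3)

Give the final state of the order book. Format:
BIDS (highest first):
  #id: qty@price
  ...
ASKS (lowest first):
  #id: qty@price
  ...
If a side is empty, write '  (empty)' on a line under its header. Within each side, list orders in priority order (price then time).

Answer: BIDS (highest first):
  #3: 9@104
  #5: 3@99
ASKS (lowest first):
  (empty)

Derivation:
After op 1 [order #1] limit_sell(price=98, qty=1): fills=none; bids=[-] asks=[#1:1@98]
After op 2 [order #2] market_buy(qty=5): fills=#2x#1:1@98; bids=[-] asks=[-]
After op 3 [order #3] limit_buy(price=104, qty=10): fills=none; bids=[#3:10@104] asks=[-]
After op 4 [order #4] market_sell(qty=1): fills=#3x#4:1@104; bids=[#3:9@104] asks=[-]
After op 5 [order #5] limit_buy(price=99, qty=3): fills=none; bids=[#3:9@104 #5:3@99] asks=[-]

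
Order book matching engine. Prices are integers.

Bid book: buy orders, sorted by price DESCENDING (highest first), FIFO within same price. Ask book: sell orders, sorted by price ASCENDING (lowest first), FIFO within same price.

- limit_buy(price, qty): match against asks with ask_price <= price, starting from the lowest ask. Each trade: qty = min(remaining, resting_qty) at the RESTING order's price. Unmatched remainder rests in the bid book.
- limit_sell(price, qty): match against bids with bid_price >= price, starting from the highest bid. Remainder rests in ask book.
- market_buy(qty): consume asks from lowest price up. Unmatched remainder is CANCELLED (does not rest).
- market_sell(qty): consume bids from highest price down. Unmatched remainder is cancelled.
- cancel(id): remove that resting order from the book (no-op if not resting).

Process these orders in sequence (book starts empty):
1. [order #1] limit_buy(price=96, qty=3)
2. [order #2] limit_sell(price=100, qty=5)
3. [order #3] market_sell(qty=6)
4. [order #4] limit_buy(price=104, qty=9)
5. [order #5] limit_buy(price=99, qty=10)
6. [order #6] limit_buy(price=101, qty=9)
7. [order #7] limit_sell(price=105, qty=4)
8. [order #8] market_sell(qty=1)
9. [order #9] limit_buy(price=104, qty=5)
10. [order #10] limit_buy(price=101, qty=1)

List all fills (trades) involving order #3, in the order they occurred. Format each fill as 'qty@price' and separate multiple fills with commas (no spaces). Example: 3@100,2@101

Answer: 3@96

Derivation:
After op 1 [order #1] limit_buy(price=96, qty=3): fills=none; bids=[#1:3@96] asks=[-]
After op 2 [order #2] limit_sell(price=100, qty=5): fills=none; bids=[#1:3@96] asks=[#2:5@100]
After op 3 [order #3] market_sell(qty=6): fills=#1x#3:3@96; bids=[-] asks=[#2:5@100]
After op 4 [order #4] limit_buy(price=104, qty=9): fills=#4x#2:5@100; bids=[#4:4@104] asks=[-]
After op 5 [order #5] limit_buy(price=99, qty=10): fills=none; bids=[#4:4@104 #5:10@99] asks=[-]
After op 6 [order #6] limit_buy(price=101, qty=9): fills=none; bids=[#4:4@104 #6:9@101 #5:10@99] asks=[-]
After op 7 [order #7] limit_sell(price=105, qty=4): fills=none; bids=[#4:4@104 #6:9@101 #5:10@99] asks=[#7:4@105]
After op 8 [order #8] market_sell(qty=1): fills=#4x#8:1@104; bids=[#4:3@104 #6:9@101 #5:10@99] asks=[#7:4@105]
After op 9 [order #9] limit_buy(price=104, qty=5): fills=none; bids=[#4:3@104 #9:5@104 #6:9@101 #5:10@99] asks=[#7:4@105]
After op 10 [order #10] limit_buy(price=101, qty=1): fills=none; bids=[#4:3@104 #9:5@104 #6:9@101 #10:1@101 #5:10@99] asks=[#7:4@105]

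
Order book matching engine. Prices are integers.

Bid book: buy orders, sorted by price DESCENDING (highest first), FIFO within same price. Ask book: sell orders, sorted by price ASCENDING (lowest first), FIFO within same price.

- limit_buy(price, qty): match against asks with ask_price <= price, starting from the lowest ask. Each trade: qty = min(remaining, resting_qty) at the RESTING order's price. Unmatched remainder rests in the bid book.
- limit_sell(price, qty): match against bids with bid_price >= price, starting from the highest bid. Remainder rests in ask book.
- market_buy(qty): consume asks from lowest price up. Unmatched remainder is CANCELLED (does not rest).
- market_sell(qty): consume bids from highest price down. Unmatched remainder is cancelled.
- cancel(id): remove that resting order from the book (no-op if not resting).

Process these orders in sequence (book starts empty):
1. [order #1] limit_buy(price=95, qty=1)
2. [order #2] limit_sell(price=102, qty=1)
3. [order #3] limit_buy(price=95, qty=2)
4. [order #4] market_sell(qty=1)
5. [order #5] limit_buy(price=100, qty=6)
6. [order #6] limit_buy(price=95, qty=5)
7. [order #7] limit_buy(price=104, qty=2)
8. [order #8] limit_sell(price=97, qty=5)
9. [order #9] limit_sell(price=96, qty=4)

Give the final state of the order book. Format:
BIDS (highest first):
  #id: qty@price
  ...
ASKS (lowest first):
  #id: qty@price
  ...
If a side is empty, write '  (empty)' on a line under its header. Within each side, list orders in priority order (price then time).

After op 1 [order #1] limit_buy(price=95, qty=1): fills=none; bids=[#1:1@95] asks=[-]
After op 2 [order #2] limit_sell(price=102, qty=1): fills=none; bids=[#1:1@95] asks=[#2:1@102]
After op 3 [order #3] limit_buy(price=95, qty=2): fills=none; bids=[#1:1@95 #3:2@95] asks=[#2:1@102]
After op 4 [order #4] market_sell(qty=1): fills=#1x#4:1@95; bids=[#3:2@95] asks=[#2:1@102]
After op 5 [order #5] limit_buy(price=100, qty=6): fills=none; bids=[#5:6@100 #3:2@95] asks=[#2:1@102]
After op 6 [order #6] limit_buy(price=95, qty=5): fills=none; bids=[#5:6@100 #3:2@95 #6:5@95] asks=[#2:1@102]
After op 7 [order #7] limit_buy(price=104, qty=2): fills=#7x#2:1@102; bids=[#7:1@104 #5:6@100 #3:2@95 #6:5@95] asks=[-]
After op 8 [order #8] limit_sell(price=97, qty=5): fills=#7x#8:1@104 #5x#8:4@100; bids=[#5:2@100 #3:2@95 #6:5@95] asks=[-]
After op 9 [order #9] limit_sell(price=96, qty=4): fills=#5x#9:2@100; bids=[#3:2@95 #6:5@95] asks=[#9:2@96]

Answer: BIDS (highest first):
  #3: 2@95
  #6: 5@95
ASKS (lowest first):
  #9: 2@96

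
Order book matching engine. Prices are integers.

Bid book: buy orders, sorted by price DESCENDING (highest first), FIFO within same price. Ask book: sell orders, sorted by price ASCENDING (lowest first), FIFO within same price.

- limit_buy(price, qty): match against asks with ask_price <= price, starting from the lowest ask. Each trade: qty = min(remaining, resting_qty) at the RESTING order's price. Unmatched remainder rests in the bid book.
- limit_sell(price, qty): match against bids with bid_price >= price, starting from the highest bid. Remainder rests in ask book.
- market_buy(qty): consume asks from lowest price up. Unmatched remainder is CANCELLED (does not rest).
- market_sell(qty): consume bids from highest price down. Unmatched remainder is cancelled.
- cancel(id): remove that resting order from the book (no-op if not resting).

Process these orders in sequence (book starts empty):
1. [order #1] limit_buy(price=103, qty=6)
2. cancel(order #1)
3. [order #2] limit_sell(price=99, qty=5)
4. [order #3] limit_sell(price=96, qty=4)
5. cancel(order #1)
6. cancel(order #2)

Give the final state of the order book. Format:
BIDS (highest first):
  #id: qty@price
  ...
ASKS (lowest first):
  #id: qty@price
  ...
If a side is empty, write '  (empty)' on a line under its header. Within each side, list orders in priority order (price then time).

After op 1 [order #1] limit_buy(price=103, qty=6): fills=none; bids=[#1:6@103] asks=[-]
After op 2 cancel(order #1): fills=none; bids=[-] asks=[-]
After op 3 [order #2] limit_sell(price=99, qty=5): fills=none; bids=[-] asks=[#2:5@99]
After op 4 [order #3] limit_sell(price=96, qty=4): fills=none; bids=[-] asks=[#3:4@96 #2:5@99]
After op 5 cancel(order #1): fills=none; bids=[-] asks=[#3:4@96 #2:5@99]
After op 6 cancel(order #2): fills=none; bids=[-] asks=[#3:4@96]

Answer: BIDS (highest first):
  (empty)
ASKS (lowest first):
  #3: 4@96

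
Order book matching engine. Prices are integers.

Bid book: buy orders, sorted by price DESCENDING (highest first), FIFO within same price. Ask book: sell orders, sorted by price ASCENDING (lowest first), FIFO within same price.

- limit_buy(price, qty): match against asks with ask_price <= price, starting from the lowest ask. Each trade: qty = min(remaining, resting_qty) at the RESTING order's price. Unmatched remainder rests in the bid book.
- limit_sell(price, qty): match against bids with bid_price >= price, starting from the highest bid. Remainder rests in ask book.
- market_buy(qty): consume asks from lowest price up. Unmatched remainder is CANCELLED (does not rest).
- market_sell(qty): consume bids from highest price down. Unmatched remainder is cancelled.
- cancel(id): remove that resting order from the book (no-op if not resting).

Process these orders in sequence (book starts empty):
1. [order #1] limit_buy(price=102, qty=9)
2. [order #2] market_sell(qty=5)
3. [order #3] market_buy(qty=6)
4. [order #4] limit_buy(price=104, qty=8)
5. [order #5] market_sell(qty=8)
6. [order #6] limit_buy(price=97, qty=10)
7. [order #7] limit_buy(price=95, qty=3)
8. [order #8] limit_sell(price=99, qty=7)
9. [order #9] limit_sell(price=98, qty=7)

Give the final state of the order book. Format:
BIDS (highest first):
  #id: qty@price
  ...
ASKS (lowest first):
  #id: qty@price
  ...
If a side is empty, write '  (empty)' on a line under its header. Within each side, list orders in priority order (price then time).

Answer: BIDS (highest first):
  #6: 10@97
  #7: 3@95
ASKS (lowest first):
  #9: 7@98
  #8: 3@99

Derivation:
After op 1 [order #1] limit_buy(price=102, qty=9): fills=none; bids=[#1:9@102] asks=[-]
After op 2 [order #2] market_sell(qty=5): fills=#1x#2:5@102; bids=[#1:4@102] asks=[-]
After op 3 [order #3] market_buy(qty=6): fills=none; bids=[#1:4@102] asks=[-]
After op 4 [order #4] limit_buy(price=104, qty=8): fills=none; bids=[#4:8@104 #1:4@102] asks=[-]
After op 5 [order #5] market_sell(qty=8): fills=#4x#5:8@104; bids=[#1:4@102] asks=[-]
After op 6 [order #6] limit_buy(price=97, qty=10): fills=none; bids=[#1:4@102 #6:10@97] asks=[-]
After op 7 [order #7] limit_buy(price=95, qty=3): fills=none; bids=[#1:4@102 #6:10@97 #7:3@95] asks=[-]
After op 8 [order #8] limit_sell(price=99, qty=7): fills=#1x#8:4@102; bids=[#6:10@97 #7:3@95] asks=[#8:3@99]
After op 9 [order #9] limit_sell(price=98, qty=7): fills=none; bids=[#6:10@97 #7:3@95] asks=[#9:7@98 #8:3@99]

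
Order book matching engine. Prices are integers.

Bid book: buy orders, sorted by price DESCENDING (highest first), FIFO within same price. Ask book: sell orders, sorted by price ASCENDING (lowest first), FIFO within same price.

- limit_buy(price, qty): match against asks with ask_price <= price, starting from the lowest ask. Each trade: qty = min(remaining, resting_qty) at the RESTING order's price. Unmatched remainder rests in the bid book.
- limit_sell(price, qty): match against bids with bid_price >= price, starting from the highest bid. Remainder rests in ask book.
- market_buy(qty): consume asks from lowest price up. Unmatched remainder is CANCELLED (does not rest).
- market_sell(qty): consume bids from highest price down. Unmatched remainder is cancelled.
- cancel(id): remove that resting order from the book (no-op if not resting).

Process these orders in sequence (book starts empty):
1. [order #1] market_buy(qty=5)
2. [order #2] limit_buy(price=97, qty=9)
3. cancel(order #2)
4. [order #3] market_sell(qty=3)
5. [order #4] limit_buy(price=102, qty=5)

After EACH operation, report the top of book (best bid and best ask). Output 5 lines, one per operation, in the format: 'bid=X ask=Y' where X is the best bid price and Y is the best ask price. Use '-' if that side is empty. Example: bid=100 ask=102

After op 1 [order #1] market_buy(qty=5): fills=none; bids=[-] asks=[-]
After op 2 [order #2] limit_buy(price=97, qty=9): fills=none; bids=[#2:9@97] asks=[-]
After op 3 cancel(order #2): fills=none; bids=[-] asks=[-]
After op 4 [order #3] market_sell(qty=3): fills=none; bids=[-] asks=[-]
After op 5 [order #4] limit_buy(price=102, qty=5): fills=none; bids=[#4:5@102] asks=[-]

Answer: bid=- ask=-
bid=97 ask=-
bid=- ask=-
bid=- ask=-
bid=102 ask=-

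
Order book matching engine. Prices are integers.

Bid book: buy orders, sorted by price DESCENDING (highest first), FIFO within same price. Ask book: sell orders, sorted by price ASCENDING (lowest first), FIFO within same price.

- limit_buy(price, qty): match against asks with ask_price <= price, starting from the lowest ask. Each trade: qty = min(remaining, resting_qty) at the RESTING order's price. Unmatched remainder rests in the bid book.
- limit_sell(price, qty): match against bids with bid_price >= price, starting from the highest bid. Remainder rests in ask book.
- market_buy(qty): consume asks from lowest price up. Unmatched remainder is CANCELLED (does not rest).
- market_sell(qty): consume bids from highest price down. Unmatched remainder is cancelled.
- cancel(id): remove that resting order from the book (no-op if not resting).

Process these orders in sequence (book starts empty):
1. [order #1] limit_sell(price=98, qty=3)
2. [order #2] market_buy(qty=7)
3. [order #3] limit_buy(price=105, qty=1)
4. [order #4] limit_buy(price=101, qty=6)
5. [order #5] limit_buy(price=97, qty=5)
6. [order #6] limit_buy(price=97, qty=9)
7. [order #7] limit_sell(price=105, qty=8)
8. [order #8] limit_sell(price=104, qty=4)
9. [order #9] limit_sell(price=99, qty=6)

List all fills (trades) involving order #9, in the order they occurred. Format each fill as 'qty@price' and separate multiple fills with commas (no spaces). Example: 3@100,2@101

Answer: 6@101

Derivation:
After op 1 [order #1] limit_sell(price=98, qty=3): fills=none; bids=[-] asks=[#1:3@98]
After op 2 [order #2] market_buy(qty=7): fills=#2x#1:3@98; bids=[-] asks=[-]
After op 3 [order #3] limit_buy(price=105, qty=1): fills=none; bids=[#3:1@105] asks=[-]
After op 4 [order #4] limit_buy(price=101, qty=6): fills=none; bids=[#3:1@105 #4:6@101] asks=[-]
After op 5 [order #5] limit_buy(price=97, qty=5): fills=none; bids=[#3:1@105 #4:6@101 #5:5@97] asks=[-]
After op 6 [order #6] limit_buy(price=97, qty=9): fills=none; bids=[#3:1@105 #4:6@101 #5:5@97 #6:9@97] asks=[-]
After op 7 [order #7] limit_sell(price=105, qty=8): fills=#3x#7:1@105; bids=[#4:6@101 #5:5@97 #6:9@97] asks=[#7:7@105]
After op 8 [order #8] limit_sell(price=104, qty=4): fills=none; bids=[#4:6@101 #5:5@97 #6:9@97] asks=[#8:4@104 #7:7@105]
After op 9 [order #9] limit_sell(price=99, qty=6): fills=#4x#9:6@101; bids=[#5:5@97 #6:9@97] asks=[#8:4@104 #7:7@105]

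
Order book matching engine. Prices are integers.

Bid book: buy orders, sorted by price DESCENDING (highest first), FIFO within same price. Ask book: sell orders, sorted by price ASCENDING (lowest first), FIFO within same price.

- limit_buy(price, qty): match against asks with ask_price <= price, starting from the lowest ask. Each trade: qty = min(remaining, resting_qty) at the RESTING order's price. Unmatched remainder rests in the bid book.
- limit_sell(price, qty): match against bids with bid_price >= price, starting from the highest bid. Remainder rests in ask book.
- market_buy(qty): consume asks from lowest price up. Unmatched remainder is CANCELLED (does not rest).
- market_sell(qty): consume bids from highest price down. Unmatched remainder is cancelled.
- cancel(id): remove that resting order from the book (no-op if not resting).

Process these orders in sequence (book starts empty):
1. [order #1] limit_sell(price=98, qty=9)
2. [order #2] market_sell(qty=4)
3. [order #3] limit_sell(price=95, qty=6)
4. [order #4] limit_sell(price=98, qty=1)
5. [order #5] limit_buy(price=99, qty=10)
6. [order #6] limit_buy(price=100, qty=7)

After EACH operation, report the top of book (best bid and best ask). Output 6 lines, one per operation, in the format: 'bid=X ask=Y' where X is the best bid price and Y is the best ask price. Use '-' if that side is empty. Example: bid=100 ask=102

After op 1 [order #1] limit_sell(price=98, qty=9): fills=none; bids=[-] asks=[#1:9@98]
After op 2 [order #2] market_sell(qty=4): fills=none; bids=[-] asks=[#1:9@98]
After op 3 [order #3] limit_sell(price=95, qty=6): fills=none; bids=[-] asks=[#3:6@95 #1:9@98]
After op 4 [order #4] limit_sell(price=98, qty=1): fills=none; bids=[-] asks=[#3:6@95 #1:9@98 #4:1@98]
After op 5 [order #5] limit_buy(price=99, qty=10): fills=#5x#3:6@95 #5x#1:4@98; bids=[-] asks=[#1:5@98 #4:1@98]
After op 6 [order #6] limit_buy(price=100, qty=7): fills=#6x#1:5@98 #6x#4:1@98; bids=[#6:1@100] asks=[-]

Answer: bid=- ask=98
bid=- ask=98
bid=- ask=95
bid=- ask=95
bid=- ask=98
bid=100 ask=-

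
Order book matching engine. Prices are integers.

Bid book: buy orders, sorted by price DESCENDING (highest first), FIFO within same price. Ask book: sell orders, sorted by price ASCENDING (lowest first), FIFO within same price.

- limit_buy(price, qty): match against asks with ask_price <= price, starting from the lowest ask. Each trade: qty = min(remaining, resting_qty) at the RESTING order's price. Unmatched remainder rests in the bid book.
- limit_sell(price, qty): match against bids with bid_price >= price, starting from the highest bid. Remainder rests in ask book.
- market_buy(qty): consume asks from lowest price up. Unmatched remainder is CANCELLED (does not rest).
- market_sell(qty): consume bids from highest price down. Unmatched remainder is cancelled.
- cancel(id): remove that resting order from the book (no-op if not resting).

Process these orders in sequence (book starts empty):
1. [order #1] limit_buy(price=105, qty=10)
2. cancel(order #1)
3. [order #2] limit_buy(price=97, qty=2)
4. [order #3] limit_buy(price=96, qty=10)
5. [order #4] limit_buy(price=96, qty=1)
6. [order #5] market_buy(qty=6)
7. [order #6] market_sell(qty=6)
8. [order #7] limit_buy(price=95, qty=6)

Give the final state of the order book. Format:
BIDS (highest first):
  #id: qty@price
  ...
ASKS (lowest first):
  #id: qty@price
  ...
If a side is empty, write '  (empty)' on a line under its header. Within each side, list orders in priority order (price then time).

After op 1 [order #1] limit_buy(price=105, qty=10): fills=none; bids=[#1:10@105] asks=[-]
After op 2 cancel(order #1): fills=none; bids=[-] asks=[-]
After op 3 [order #2] limit_buy(price=97, qty=2): fills=none; bids=[#2:2@97] asks=[-]
After op 4 [order #3] limit_buy(price=96, qty=10): fills=none; bids=[#2:2@97 #3:10@96] asks=[-]
After op 5 [order #4] limit_buy(price=96, qty=1): fills=none; bids=[#2:2@97 #3:10@96 #4:1@96] asks=[-]
After op 6 [order #5] market_buy(qty=6): fills=none; bids=[#2:2@97 #3:10@96 #4:1@96] asks=[-]
After op 7 [order #6] market_sell(qty=6): fills=#2x#6:2@97 #3x#6:4@96; bids=[#3:6@96 #4:1@96] asks=[-]
After op 8 [order #7] limit_buy(price=95, qty=6): fills=none; bids=[#3:6@96 #4:1@96 #7:6@95] asks=[-]

Answer: BIDS (highest first):
  #3: 6@96
  #4: 1@96
  #7: 6@95
ASKS (lowest first):
  (empty)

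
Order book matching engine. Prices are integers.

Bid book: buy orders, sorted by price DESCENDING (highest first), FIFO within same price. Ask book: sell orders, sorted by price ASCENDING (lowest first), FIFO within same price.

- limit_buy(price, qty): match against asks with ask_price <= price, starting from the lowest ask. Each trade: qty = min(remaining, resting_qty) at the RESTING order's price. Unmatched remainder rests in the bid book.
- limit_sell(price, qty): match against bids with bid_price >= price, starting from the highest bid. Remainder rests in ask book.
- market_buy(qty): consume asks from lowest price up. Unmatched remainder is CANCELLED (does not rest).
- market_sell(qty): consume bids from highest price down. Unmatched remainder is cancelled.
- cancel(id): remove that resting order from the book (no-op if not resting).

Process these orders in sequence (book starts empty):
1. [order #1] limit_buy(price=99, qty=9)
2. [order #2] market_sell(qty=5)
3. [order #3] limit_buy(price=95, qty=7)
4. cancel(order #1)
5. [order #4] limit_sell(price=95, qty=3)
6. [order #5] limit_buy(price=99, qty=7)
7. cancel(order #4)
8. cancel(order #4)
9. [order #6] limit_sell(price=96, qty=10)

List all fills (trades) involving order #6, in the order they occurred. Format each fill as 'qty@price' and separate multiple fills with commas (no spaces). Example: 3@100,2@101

Answer: 7@99

Derivation:
After op 1 [order #1] limit_buy(price=99, qty=9): fills=none; bids=[#1:9@99] asks=[-]
After op 2 [order #2] market_sell(qty=5): fills=#1x#2:5@99; bids=[#1:4@99] asks=[-]
After op 3 [order #3] limit_buy(price=95, qty=7): fills=none; bids=[#1:4@99 #3:7@95] asks=[-]
After op 4 cancel(order #1): fills=none; bids=[#3:7@95] asks=[-]
After op 5 [order #4] limit_sell(price=95, qty=3): fills=#3x#4:3@95; bids=[#3:4@95] asks=[-]
After op 6 [order #5] limit_buy(price=99, qty=7): fills=none; bids=[#5:7@99 #3:4@95] asks=[-]
After op 7 cancel(order #4): fills=none; bids=[#5:7@99 #3:4@95] asks=[-]
After op 8 cancel(order #4): fills=none; bids=[#5:7@99 #3:4@95] asks=[-]
After op 9 [order #6] limit_sell(price=96, qty=10): fills=#5x#6:7@99; bids=[#3:4@95] asks=[#6:3@96]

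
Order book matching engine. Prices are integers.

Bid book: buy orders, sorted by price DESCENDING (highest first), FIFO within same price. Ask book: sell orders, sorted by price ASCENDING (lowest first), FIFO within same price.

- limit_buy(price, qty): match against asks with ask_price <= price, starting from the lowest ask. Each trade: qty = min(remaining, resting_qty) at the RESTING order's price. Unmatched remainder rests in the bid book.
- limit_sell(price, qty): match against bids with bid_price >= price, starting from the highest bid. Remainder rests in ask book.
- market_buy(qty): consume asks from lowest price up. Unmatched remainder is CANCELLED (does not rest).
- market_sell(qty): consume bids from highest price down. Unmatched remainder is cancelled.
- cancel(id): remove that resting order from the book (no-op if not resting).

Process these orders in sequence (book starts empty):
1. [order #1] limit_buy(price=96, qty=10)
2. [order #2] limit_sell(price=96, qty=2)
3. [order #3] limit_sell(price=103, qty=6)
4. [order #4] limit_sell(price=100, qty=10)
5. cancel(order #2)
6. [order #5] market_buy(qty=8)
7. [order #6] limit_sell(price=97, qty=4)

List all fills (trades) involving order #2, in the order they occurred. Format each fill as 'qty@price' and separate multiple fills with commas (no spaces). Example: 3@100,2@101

After op 1 [order #1] limit_buy(price=96, qty=10): fills=none; bids=[#1:10@96] asks=[-]
After op 2 [order #2] limit_sell(price=96, qty=2): fills=#1x#2:2@96; bids=[#1:8@96] asks=[-]
After op 3 [order #3] limit_sell(price=103, qty=6): fills=none; bids=[#1:8@96] asks=[#3:6@103]
After op 4 [order #4] limit_sell(price=100, qty=10): fills=none; bids=[#1:8@96] asks=[#4:10@100 #3:6@103]
After op 5 cancel(order #2): fills=none; bids=[#1:8@96] asks=[#4:10@100 #3:6@103]
After op 6 [order #5] market_buy(qty=8): fills=#5x#4:8@100; bids=[#1:8@96] asks=[#4:2@100 #3:6@103]
After op 7 [order #6] limit_sell(price=97, qty=4): fills=none; bids=[#1:8@96] asks=[#6:4@97 #4:2@100 #3:6@103]

Answer: 2@96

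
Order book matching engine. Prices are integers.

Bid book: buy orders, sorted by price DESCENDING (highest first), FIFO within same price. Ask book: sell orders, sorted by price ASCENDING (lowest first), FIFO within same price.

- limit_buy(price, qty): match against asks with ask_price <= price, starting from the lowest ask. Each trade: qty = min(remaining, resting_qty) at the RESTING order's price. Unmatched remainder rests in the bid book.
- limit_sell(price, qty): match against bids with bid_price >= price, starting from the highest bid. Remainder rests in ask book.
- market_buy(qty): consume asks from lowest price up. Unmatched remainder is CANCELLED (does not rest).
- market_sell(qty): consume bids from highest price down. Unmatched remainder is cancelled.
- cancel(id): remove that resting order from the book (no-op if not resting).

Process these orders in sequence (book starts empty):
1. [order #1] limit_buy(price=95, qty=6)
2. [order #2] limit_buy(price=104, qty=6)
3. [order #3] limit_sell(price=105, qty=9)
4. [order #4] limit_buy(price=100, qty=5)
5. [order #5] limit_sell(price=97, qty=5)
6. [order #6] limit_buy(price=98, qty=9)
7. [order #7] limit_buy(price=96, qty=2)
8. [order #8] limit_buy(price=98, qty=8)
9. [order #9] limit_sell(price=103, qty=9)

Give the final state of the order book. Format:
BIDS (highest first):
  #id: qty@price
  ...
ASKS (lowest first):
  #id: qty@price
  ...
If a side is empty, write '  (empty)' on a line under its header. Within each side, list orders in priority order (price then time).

After op 1 [order #1] limit_buy(price=95, qty=6): fills=none; bids=[#1:6@95] asks=[-]
After op 2 [order #2] limit_buy(price=104, qty=6): fills=none; bids=[#2:6@104 #1:6@95] asks=[-]
After op 3 [order #3] limit_sell(price=105, qty=9): fills=none; bids=[#2:6@104 #1:6@95] asks=[#3:9@105]
After op 4 [order #4] limit_buy(price=100, qty=5): fills=none; bids=[#2:6@104 #4:5@100 #1:6@95] asks=[#3:9@105]
After op 5 [order #5] limit_sell(price=97, qty=5): fills=#2x#5:5@104; bids=[#2:1@104 #4:5@100 #1:6@95] asks=[#3:9@105]
After op 6 [order #6] limit_buy(price=98, qty=9): fills=none; bids=[#2:1@104 #4:5@100 #6:9@98 #1:6@95] asks=[#3:9@105]
After op 7 [order #7] limit_buy(price=96, qty=2): fills=none; bids=[#2:1@104 #4:5@100 #6:9@98 #7:2@96 #1:6@95] asks=[#3:9@105]
After op 8 [order #8] limit_buy(price=98, qty=8): fills=none; bids=[#2:1@104 #4:5@100 #6:9@98 #8:8@98 #7:2@96 #1:6@95] asks=[#3:9@105]
After op 9 [order #9] limit_sell(price=103, qty=9): fills=#2x#9:1@104; bids=[#4:5@100 #6:9@98 #8:8@98 #7:2@96 #1:6@95] asks=[#9:8@103 #3:9@105]

Answer: BIDS (highest first):
  #4: 5@100
  #6: 9@98
  #8: 8@98
  #7: 2@96
  #1: 6@95
ASKS (lowest first):
  #9: 8@103
  #3: 9@105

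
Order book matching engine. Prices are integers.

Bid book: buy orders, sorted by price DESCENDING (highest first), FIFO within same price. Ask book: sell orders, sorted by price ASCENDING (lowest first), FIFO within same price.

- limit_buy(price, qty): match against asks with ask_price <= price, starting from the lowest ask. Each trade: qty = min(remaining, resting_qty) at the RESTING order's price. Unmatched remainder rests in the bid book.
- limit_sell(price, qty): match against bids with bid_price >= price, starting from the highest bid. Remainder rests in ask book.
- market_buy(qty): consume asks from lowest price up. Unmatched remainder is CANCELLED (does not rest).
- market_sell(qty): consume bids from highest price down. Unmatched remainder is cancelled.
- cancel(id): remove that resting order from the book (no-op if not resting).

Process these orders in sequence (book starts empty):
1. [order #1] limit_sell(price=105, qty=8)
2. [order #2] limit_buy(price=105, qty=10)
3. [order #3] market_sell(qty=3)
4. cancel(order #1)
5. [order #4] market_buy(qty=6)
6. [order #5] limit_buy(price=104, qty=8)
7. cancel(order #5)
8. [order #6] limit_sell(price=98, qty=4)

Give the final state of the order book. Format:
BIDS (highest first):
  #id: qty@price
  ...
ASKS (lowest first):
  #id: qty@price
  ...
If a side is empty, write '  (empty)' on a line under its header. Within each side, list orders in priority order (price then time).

Answer: BIDS (highest first):
  (empty)
ASKS (lowest first):
  #6: 4@98

Derivation:
After op 1 [order #1] limit_sell(price=105, qty=8): fills=none; bids=[-] asks=[#1:8@105]
After op 2 [order #2] limit_buy(price=105, qty=10): fills=#2x#1:8@105; bids=[#2:2@105] asks=[-]
After op 3 [order #3] market_sell(qty=3): fills=#2x#3:2@105; bids=[-] asks=[-]
After op 4 cancel(order #1): fills=none; bids=[-] asks=[-]
After op 5 [order #4] market_buy(qty=6): fills=none; bids=[-] asks=[-]
After op 6 [order #5] limit_buy(price=104, qty=8): fills=none; bids=[#5:8@104] asks=[-]
After op 7 cancel(order #5): fills=none; bids=[-] asks=[-]
After op 8 [order #6] limit_sell(price=98, qty=4): fills=none; bids=[-] asks=[#6:4@98]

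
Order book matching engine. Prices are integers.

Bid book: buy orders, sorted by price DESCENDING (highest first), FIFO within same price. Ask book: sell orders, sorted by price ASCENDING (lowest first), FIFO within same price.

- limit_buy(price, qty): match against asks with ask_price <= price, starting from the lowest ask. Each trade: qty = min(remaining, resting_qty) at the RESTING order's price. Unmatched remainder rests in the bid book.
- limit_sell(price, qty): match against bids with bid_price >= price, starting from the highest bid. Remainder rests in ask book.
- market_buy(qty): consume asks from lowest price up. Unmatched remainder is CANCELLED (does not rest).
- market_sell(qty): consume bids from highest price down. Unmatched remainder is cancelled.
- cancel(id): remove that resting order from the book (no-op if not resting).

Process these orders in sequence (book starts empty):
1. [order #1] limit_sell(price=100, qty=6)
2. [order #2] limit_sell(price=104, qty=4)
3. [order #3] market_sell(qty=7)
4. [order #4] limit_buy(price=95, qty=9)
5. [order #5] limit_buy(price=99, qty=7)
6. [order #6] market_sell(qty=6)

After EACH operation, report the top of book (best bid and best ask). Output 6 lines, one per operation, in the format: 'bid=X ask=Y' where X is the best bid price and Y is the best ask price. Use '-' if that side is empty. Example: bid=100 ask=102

Answer: bid=- ask=100
bid=- ask=100
bid=- ask=100
bid=95 ask=100
bid=99 ask=100
bid=99 ask=100

Derivation:
After op 1 [order #1] limit_sell(price=100, qty=6): fills=none; bids=[-] asks=[#1:6@100]
After op 2 [order #2] limit_sell(price=104, qty=4): fills=none; bids=[-] asks=[#1:6@100 #2:4@104]
After op 3 [order #3] market_sell(qty=7): fills=none; bids=[-] asks=[#1:6@100 #2:4@104]
After op 4 [order #4] limit_buy(price=95, qty=9): fills=none; bids=[#4:9@95] asks=[#1:6@100 #2:4@104]
After op 5 [order #5] limit_buy(price=99, qty=7): fills=none; bids=[#5:7@99 #4:9@95] asks=[#1:6@100 #2:4@104]
After op 6 [order #6] market_sell(qty=6): fills=#5x#6:6@99; bids=[#5:1@99 #4:9@95] asks=[#1:6@100 #2:4@104]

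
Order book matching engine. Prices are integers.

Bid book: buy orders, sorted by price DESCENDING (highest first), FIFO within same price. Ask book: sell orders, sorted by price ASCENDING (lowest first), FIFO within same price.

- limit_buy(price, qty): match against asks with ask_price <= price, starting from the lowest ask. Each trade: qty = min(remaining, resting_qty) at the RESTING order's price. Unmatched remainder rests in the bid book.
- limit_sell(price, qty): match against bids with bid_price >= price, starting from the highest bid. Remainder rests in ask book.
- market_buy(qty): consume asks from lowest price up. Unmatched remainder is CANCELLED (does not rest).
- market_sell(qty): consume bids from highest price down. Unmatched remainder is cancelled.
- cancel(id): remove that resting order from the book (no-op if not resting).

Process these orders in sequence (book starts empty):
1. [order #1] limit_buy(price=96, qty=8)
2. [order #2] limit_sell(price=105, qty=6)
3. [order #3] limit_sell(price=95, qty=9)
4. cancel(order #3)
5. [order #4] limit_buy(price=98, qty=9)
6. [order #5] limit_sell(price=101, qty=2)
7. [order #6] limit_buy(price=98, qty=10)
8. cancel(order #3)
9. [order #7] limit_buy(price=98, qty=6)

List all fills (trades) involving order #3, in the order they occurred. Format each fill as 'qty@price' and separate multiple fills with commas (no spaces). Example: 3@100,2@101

After op 1 [order #1] limit_buy(price=96, qty=8): fills=none; bids=[#1:8@96] asks=[-]
After op 2 [order #2] limit_sell(price=105, qty=6): fills=none; bids=[#1:8@96] asks=[#2:6@105]
After op 3 [order #3] limit_sell(price=95, qty=9): fills=#1x#3:8@96; bids=[-] asks=[#3:1@95 #2:6@105]
After op 4 cancel(order #3): fills=none; bids=[-] asks=[#2:6@105]
After op 5 [order #4] limit_buy(price=98, qty=9): fills=none; bids=[#4:9@98] asks=[#2:6@105]
After op 6 [order #5] limit_sell(price=101, qty=2): fills=none; bids=[#4:9@98] asks=[#5:2@101 #2:6@105]
After op 7 [order #6] limit_buy(price=98, qty=10): fills=none; bids=[#4:9@98 #6:10@98] asks=[#5:2@101 #2:6@105]
After op 8 cancel(order #3): fills=none; bids=[#4:9@98 #6:10@98] asks=[#5:2@101 #2:6@105]
After op 9 [order #7] limit_buy(price=98, qty=6): fills=none; bids=[#4:9@98 #6:10@98 #7:6@98] asks=[#5:2@101 #2:6@105]

Answer: 8@96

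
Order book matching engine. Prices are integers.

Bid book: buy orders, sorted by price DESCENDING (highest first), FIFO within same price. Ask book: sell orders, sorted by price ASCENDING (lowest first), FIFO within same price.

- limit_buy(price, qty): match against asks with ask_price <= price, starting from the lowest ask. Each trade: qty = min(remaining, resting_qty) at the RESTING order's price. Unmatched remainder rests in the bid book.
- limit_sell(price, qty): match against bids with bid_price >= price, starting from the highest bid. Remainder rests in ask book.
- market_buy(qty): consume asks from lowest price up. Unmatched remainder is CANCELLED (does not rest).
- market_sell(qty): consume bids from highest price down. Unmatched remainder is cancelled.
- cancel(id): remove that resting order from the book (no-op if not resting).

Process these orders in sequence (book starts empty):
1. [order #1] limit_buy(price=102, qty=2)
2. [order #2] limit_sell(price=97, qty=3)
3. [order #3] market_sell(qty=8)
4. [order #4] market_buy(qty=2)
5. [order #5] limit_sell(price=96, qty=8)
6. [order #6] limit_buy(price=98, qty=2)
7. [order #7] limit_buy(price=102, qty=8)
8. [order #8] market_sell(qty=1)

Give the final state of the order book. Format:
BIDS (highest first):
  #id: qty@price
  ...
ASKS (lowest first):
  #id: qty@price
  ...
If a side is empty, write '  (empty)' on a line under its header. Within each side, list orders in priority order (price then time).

After op 1 [order #1] limit_buy(price=102, qty=2): fills=none; bids=[#1:2@102] asks=[-]
After op 2 [order #2] limit_sell(price=97, qty=3): fills=#1x#2:2@102; bids=[-] asks=[#2:1@97]
After op 3 [order #3] market_sell(qty=8): fills=none; bids=[-] asks=[#2:1@97]
After op 4 [order #4] market_buy(qty=2): fills=#4x#2:1@97; bids=[-] asks=[-]
After op 5 [order #5] limit_sell(price=96, qty=8): fills=none; bids=[-] asks=[#5:8@96]
After op 6 [order #6] limit_buy(price=98, qty=2): fills=#6x#5:2@96; bids=[-] asks=[#5:6@96]
After op 7 [order #7] limit_buy(price=102, qty=8): fills=#7x#5:6@96; bids=[#7:2@102] asks=[-]
After op 8 [order #8] market_sell(qty=1): fills=#7x#8:1@102; bids=[#7:1@102] asks=[-]

Answer: BIDS (highest first):
  #7: 1@102
ASKS (lowest first):
  (empty)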